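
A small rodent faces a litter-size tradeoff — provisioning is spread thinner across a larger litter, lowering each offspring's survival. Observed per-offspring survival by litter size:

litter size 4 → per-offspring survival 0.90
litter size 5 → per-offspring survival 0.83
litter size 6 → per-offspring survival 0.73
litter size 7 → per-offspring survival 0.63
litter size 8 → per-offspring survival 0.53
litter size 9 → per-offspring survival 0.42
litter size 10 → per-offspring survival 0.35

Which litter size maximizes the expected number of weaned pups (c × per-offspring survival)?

7

Expected weaned pups = c × s(c):
  c=4: 4 × 0.90 = 3.600
  c=5: 5 × 0.83 = 4.150
  c=6: 6 × 0.73 = 4.380
  c=7: 7 × 0.63 = 4.410
  c=8: 8 × 0.53 = 4.240
  c=9: 9 × 0.42 = 3.780
  c=10: 10 × 0.35 = 3.500
Maximum at c = 7 (4.410 weaned pups).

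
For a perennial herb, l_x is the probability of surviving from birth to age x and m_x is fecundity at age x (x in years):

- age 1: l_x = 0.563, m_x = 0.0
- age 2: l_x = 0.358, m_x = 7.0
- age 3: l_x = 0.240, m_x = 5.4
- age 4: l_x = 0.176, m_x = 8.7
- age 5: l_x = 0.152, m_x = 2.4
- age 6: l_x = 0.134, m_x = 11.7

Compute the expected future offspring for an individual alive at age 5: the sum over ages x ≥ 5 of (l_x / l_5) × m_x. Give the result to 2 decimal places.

l_5 = 0.152. Conditional survival from age 5 to x is l_x / l_5.
  x=5: (0.152/0.152) × 2.4 = 2.4000
  x=6: (0.134/0.152) × 11.7 = 10.3145
Sum = 2.4000 + 10.3145 = 12.7145

12.71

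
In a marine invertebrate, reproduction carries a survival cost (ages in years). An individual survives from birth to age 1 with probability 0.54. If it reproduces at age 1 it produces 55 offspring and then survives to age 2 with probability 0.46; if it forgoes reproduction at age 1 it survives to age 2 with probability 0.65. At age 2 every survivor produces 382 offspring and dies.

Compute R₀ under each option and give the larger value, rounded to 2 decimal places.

breed at age 1: R₀ = 0.54 × (55 + 0.46 × 382) = 0.54 × 230.7200 = 124.5888
delay to age 2: R₀ = 0.54 × (0.65 × 382) = 0.54 × 248.3000 = 134.0820
Higher: delay to age 2 (134.0820).

134.08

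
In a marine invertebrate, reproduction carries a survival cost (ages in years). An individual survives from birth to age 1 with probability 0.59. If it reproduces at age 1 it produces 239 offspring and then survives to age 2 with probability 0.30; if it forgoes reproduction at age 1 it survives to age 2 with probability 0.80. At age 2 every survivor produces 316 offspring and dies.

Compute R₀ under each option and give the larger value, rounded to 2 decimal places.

breed at age 1: R₀ = 0.59 × (239 + 0.30 × 316) = 0.59 × 333.8000 = 196.9420
delay to age 2: R₀ = 0.59 × (0.80 × 316) = 0.59 × 252.8000 = 149.1520
Higher: breed at age 1 (196.9420).

196.94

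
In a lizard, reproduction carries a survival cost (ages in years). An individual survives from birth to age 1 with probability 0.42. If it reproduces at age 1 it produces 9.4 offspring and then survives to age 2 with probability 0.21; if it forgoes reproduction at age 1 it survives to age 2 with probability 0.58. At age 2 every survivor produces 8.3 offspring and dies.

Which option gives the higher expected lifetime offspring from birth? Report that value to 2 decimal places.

breed at age 1: R₀ = 0.42 × (9.4 + 0.21 × 8.3) = 0.42 × 11.1430 = 4.6801
delay to age 2: R₀ = 0.42 × (0.58 × 8.3) = 0.42 × 4.8140 = 2.0219
Higher: breed at age 1 (4.6801).

4.68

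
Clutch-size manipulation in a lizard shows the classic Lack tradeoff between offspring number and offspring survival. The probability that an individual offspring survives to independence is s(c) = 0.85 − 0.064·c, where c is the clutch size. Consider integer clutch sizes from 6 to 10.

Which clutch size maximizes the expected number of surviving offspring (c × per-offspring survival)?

Expected surviving offspring = c × s(c):
  c=6: 6 × 0.466 = 2.796
  c=7: 7 × 0.402 = 2.814
  c=8: 8 × 0.338 = 2.704
  c=9: 9 × 0.274 = 2.466
  c=10: 10 × 0.210 = 2.100
Maximum at c = 7 (2.814 surviving offspring).

7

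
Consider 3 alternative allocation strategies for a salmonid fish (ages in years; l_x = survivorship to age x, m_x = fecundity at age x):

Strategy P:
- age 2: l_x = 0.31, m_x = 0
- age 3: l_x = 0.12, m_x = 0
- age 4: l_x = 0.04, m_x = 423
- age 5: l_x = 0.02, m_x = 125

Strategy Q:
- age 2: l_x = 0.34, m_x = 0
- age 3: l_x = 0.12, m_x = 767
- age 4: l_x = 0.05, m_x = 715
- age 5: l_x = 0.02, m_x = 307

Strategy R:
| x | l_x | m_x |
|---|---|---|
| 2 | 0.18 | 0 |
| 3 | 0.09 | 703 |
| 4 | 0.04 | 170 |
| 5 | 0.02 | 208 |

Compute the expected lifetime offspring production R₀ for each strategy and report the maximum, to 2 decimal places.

133.93

Strategy P: R₀ = 0.31×0 + 0.12×0 + 0.04×423 + 0.02×125 = 19.4200
Strategy Q: R₀ = 0.34×0 + 0.12×767 + 0.05×715 + 0.02×307 = 133.9300
Strategy R: R₀ = 0.18×0 + 0.09×703 + 0.04×170 + 0.02×208 = 74.2300
Highest R₀: strategy Q with 133.9300.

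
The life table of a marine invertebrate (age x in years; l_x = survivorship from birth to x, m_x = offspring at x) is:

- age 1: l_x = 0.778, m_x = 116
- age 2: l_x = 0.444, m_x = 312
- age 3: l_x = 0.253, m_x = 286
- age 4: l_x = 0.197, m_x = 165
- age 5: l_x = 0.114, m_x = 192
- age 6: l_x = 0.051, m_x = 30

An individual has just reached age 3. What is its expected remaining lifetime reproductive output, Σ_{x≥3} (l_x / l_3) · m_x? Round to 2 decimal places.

l_3 = 0.253. Conditional survival from age 3 to x is l_x / l_3.
  x=3: (0.253/0.253) × 286 = 286.0000
  x=4: (0.197/0.253) × 165 = 128.4783
  x=5: (0.114/0.253) × 192 = 86.5138
  x=6: (0.051/0.253) × 30 = 6.0474
Sum = 286.0000 + 128.4783 + 86.5138 + 6.0474 = 507.0395

507.04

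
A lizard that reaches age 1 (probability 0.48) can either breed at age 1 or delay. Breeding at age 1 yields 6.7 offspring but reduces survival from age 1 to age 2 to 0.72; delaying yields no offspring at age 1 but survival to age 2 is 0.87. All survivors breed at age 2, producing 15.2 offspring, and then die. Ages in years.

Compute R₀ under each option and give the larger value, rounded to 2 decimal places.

8.47

breed at age 1: R₀ = 0.48 × (6.7 + 0.72 × 15.2) = 0.48 × 17.6440 = 8.4691
delay to age 2: R₀ = 0.48 × (0.87 × 15.2) = 0.48 × 13.2240 = 6.3475
Higher: breed at age 1 (8.4691).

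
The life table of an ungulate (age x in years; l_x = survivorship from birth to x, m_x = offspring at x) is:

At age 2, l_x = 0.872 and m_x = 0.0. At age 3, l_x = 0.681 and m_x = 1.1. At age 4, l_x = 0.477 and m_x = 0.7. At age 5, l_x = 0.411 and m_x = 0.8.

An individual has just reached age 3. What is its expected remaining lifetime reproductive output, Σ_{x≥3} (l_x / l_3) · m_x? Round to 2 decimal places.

2.07

l_3 = 0.681. Conditional survival from age 3 to x is l_x / l_3.
  x=3: (0.681/0.681) × 1.1 = 1.1000
  x=4: (0.477/0.681) × 0.7 = 0.4903
  x=5: (0.411/0.681) × 0.8 = 0.4828
Sum = 1.1000 + 0.4903 + 0.4828 = 2.0731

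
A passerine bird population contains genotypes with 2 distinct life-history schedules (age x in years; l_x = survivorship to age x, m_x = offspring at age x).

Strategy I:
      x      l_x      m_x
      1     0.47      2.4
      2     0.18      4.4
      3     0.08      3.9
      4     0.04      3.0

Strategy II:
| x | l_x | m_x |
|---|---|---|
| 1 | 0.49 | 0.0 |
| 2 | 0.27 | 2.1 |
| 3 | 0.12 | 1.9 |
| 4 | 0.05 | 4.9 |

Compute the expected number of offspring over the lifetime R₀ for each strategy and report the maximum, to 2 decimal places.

Strategy I: R₀ = 0.47×2.4 + 0.18×4.4 + 0.08×3.9 + 0.04×3.0 = 2.3520
Strategy II: R₀ = 0.49×0.0 + 0.27×2.1 + 0.12×1.9 + 0.05×4.9 = 1.0400
Highest R₀: strategy I with 2.3520.

2.35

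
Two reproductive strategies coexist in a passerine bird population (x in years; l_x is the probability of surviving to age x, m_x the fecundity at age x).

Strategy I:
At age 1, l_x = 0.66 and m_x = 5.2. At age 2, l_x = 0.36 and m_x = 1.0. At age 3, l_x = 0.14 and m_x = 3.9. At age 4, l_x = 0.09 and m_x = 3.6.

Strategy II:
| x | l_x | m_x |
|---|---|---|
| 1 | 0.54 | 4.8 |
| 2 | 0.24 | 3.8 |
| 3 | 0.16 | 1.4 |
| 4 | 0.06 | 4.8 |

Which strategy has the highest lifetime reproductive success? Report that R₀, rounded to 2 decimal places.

Strategy I: R₀ = 0.66×5.2 + 0.36×1.0 + 0.14×3.9 + 0.09×3.6 = 4.6620
Strategy II: R₀ = 0.54×4.8 + 0.24×3.8 + 0.16×1.4 + 0.06×4.8 = 4.0160
Highest R₀: strategy I with 4.6620.

4.66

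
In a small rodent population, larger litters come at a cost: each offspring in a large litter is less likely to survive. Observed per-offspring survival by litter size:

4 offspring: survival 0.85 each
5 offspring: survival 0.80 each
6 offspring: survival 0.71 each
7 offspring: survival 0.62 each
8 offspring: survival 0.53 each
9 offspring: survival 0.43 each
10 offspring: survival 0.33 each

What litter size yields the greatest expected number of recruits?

7

Expected recruits = c × s(c):
  c=4: 4 × 0.85 = 3.400
  c=5: 5 × 0.80 = 4.000
  c=6: 6 × 0.71 = 4.260
  c=7: 7 × 0.62 = 4.340
  c=8: 8 × 0.53 = 4.240
  c=9: 9 × 0.43 = 3.870
  c=10: 10 × 0.33 = 3.300
Maximum at c = 7 (4.340 recruits).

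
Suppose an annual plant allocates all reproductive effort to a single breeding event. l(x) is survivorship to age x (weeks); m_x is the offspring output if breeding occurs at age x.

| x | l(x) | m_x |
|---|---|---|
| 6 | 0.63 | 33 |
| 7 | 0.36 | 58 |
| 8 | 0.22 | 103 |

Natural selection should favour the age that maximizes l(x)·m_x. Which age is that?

Expected offspring if breeding at age x = l(x) × m_x:
  age 6: 0.63 × 33 = 20.790
  age 7: 0.36 × 58 = 20.880
  age 8: 0.22 × 103 = 22.660
Maximum at age 8 (22.660).

8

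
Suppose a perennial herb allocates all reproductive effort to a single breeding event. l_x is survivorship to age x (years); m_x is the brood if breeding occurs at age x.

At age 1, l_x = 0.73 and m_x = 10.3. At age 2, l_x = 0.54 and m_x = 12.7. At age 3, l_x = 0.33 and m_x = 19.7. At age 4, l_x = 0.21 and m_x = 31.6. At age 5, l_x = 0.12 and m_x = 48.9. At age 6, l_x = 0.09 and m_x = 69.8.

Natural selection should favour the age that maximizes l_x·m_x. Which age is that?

1

Expected offspring if breeding at age x = l_x × m_x:
  age 1: 0.73 × 10.3 = 7.519
  age 2: 0.54 × 12.7 = 6.858
  age 3: 0.33 × 19.7 = 6.501
  age 4: 0.21 × 31.6 = 6.636
  age 5: 0.12 × 48.9 = 5.868
  age 6: 0.09 × 69.8 = 6.282
Maximum at age 1 (7.519).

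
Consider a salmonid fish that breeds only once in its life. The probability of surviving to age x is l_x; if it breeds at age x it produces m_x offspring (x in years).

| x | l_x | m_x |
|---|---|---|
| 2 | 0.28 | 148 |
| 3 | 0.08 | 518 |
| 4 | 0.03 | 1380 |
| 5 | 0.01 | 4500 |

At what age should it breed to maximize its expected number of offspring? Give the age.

Expected offspring if breeding at age x = l_x × m_x:
  age 2: 0.28 × 148 = 41.440
  age 3: 0.08 × 518 = 41.440
  age 4: 0.03 × 1380 = 41.400
  age 5: 0.01 × 4500 = 45.000
Maximum at age 5 (45.000).

5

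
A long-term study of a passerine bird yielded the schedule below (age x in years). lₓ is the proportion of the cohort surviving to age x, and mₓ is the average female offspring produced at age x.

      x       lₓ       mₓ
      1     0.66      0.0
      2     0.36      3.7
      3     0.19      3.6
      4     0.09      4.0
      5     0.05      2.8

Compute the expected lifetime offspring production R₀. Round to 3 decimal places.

2.516

R₀ = Σ lₓ mₓ:
  age 1: 0.66 × 0.0 = 0.0000
  age 2: 0.36 × 3.7 = 1.3320
  age 3: 0.19 × 3.6 = 0.6840
  age 4: 0.09 × 4.0 = 0.3600
  age 5: 0.05 × 2.8 = 0.1400
R₀ = 0.0000 + 1.3320 + 0.6840 + 0.3600 + 0.1400 = 2.5160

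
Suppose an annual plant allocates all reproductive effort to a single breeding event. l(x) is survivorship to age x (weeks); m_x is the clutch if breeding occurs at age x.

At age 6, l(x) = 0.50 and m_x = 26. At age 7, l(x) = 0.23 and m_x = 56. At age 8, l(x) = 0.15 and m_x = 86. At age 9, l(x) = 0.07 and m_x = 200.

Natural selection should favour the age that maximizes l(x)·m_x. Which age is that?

9

Expected offspring if breeding at age x = l(x) × m_x:
  age 6: 0.50 × 26 = 13.000
  age 7: 0.23 × 56 = 12.880
  age 8: 0.15 × 86 = 12.900
  age 9: 0.07 × 200 = 14.000
Maximum at age 9 (14.000).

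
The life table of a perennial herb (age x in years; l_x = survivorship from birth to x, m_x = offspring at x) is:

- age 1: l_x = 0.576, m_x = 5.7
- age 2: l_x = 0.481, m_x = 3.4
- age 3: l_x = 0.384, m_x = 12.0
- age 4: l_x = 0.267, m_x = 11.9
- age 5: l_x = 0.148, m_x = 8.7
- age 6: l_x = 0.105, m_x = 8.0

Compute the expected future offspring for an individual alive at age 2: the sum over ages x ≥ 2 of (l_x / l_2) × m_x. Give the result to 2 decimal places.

l_2 = 0.481. Conditional survival from age 2 to x is l_x / l_2.
  x=2: (0.481/0.481) × 3.4 = 3.4000
  x=3: (0.384/0.481) × 12.0 = 9.5800
  x=4: (0.267/0.481) × 11.9 = 6.6056
  x=5: (0.148/0.481) × 8.7 = 2.6769
  x=6: (0.105/0.481) × 8.0 = 1.7464
Sum = 3.4000 + 9.5800 + 6.6056 + 2.6769 + 1.7464 = 24.0089

24.01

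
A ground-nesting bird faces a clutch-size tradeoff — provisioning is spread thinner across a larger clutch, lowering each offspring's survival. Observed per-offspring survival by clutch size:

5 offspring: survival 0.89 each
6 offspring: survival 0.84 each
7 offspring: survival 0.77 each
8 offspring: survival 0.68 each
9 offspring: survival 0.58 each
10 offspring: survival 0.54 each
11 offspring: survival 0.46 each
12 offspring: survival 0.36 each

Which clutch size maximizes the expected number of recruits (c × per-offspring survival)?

Expected recruits = c × s(c):
  c=5: 5 × 0.89 = 4.450
  c=6: 6 × 0.84 = 5.040
  c=7: 7 × 0.77 = 5.390
  c=8: 8 × 0.68 = 5.440
  c=9: 9 × 0.58 = 5.220
  c=10: 10 × 0.54 = 5.400
  c=11: 11 × 0.46 = 5.060
  c=12: 12 × 0.36 = 4.320
Maximum at c = 8 (5.440 recruits).

8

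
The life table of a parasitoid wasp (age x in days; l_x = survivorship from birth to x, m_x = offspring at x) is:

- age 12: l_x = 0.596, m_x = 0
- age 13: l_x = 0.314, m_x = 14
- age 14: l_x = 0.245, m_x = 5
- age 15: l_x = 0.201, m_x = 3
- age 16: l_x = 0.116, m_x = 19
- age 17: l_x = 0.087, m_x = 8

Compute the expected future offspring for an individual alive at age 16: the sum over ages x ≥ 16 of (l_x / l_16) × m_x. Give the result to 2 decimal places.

l_16 = 0.116. Conditional survival from age 16 to x is l_x / l_16.
  x=16: (0.116/0.116) × 19 = 19.0000
  x=17: (0.087/0.116) × 8 = 6.0000
Sum = 19.0000 + 6.0000 = 25.0000

25.00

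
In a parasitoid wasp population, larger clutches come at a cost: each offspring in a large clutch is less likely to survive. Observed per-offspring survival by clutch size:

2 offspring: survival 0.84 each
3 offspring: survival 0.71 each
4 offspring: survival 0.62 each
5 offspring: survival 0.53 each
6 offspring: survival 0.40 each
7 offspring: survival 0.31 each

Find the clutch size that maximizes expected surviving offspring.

Expected surviving offspring = c × s(c):
  c=2: 2 × 0.84 = 1.680
  c=3: 3 × 0.71 = 2.130
  c=4: 4 × 0.62 = 2.480
  c=5: 5 × 0.53 = 2.650
  c=6: 6 × 0.40 = 2.400
  c=7: 7 × 0.31 = 2.170
Maximum at c = 5 (2.650 surviving offspring).

5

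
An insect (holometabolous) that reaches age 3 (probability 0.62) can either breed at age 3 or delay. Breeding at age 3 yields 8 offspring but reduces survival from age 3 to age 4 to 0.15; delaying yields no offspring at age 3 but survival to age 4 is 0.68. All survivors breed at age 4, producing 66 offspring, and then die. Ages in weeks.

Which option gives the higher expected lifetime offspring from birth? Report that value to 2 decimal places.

27.83

breed at age 3: R₀ = 0.62 × (8 + 0.15 × 66) = 0.62 × 17.9000 = 11.0980
delay to age 4: R₀ = 0.62 × (0.68 × 66) = 0.62 × 44.8800 = 27.8256
Higher: delay to age 4 (27.8256).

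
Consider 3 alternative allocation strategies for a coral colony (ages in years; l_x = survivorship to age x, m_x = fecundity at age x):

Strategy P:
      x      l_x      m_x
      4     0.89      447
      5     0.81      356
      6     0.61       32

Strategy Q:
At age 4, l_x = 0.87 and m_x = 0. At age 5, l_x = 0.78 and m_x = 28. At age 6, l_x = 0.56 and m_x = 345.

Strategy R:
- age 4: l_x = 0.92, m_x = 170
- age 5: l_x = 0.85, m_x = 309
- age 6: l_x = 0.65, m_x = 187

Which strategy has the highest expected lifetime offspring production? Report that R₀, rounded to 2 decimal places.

Strategy P: R₀ = 0.89×447 + 0.81×356 + 0.61×32 = 705.7100
Strategy Q: R₀ = 0.87×0 + 0.78×28 + 0.56×345 = 215.0400
Strategy R: R₀ = 0.92×170 + 0.85×309 + 0.65×187 = 540.6000
Highest R₀: strategy P with 705.7100.

705.71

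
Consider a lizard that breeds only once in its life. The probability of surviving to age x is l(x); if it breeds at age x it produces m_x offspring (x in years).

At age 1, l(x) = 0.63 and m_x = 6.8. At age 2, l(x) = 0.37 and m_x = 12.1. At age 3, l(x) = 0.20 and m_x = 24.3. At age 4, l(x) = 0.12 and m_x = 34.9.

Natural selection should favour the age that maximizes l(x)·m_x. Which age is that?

Expected offspring if breeding at age x = l(x) × m_x:
  age 1: 0.63 × 6.8 = 4.284
  age 2: 0.37 × 12.1 = 4.477
  age 3: 0.20 × 24.3 = 4.860
  age 4: 0.12 × 34.9 = 4.188
Maximum at age 3 (4.860).

3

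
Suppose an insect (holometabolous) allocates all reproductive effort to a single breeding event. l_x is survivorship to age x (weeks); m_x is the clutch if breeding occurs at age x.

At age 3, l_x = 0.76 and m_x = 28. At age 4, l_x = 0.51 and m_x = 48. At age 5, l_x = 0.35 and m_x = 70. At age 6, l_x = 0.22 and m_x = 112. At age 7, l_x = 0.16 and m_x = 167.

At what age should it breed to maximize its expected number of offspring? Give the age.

Expected offspring if breeding at age x = l_x × m_x:
  age 3: 0.76 × 28 = 21.280
  age 4: 0.51 × 48 = 24.480
  age 5: 0.35 × 70 = 24.500
  age 6: 0.22 × 112 = 24.640
  age 7: 0.16 × 167 = 26.720
Maximum at age 7 (26.720).

7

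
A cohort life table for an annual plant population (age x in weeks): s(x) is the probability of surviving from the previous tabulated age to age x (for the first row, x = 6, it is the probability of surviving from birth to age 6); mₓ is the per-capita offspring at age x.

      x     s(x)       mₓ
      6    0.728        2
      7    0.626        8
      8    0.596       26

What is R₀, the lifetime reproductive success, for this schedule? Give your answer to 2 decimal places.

12.16

Survivorship from birth: l_x = s_6·s_7·…·s_x.
  l_6 = 0.72800
  l_7 = 0.45573
  l_8 = 0.27161
R₀ = Σ l_x mₓ:
  age 6: 0.72800 × 2 = 1.4560
  age 7: 0.45573 × 8 = 3.6458
  age 8: 0.27161 × 26 = 7.0619
R₀ = 1.4560 + 3.6458 + 7.0619 = 12.1637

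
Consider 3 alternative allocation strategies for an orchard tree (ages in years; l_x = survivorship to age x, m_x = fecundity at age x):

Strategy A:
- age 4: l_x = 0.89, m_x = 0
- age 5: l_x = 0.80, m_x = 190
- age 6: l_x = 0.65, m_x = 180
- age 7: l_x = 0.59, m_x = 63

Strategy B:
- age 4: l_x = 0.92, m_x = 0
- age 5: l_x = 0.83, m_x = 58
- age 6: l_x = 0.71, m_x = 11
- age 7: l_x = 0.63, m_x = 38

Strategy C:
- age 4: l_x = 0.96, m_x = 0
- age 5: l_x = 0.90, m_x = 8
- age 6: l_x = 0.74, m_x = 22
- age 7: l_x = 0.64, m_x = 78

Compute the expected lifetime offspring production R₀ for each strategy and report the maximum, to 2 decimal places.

306.17

Strategy A: R₀ = 0.89×0 + 0.80×190 + 0.65×180 + 0.59×63 = 306.1700
Strategy B: R₀ = 0.92×0 + 0.83×58 + 0.71×11 + 0.63×38 = 79.8900
Strategy C: R₀ = 0.96×0 + 0.90×8 + 0.74×22 + 0.64×78 = 73.4000
Highest R₀: strategy A with 306.1700.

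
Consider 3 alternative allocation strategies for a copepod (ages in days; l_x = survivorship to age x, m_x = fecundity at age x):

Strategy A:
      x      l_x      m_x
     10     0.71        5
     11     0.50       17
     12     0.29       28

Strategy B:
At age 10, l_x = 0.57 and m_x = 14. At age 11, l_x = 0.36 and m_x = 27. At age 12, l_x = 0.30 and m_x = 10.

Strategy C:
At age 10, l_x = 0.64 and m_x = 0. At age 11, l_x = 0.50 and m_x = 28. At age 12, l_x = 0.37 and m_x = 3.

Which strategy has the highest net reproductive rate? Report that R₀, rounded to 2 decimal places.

Strategy A: R₀ = 0.71×5 + 0.50×17 + 0.29×28 = 20.1700
Strategy B: R₀ = 0.57×14 + 0.36×27 + 0.30×10 = 20.7000
Strategy C: R₀ = 0.64×0 + 0.50×28 + 0.37×3 = 15.1100
Highest R₀: strategy B with 20.7000.

20.70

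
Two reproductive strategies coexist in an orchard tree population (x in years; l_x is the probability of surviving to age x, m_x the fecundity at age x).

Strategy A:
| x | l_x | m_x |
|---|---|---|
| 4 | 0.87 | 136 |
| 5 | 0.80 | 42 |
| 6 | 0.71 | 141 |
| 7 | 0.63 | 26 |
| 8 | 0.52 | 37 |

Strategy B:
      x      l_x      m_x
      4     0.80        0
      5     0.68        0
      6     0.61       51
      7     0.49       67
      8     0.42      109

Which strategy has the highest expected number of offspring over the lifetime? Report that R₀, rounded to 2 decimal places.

Strategy A: R₀ = 0.87×136 + 0.80×42 + 0.71×141 + 0.63×26 + 0.52×37 = 287.6500
Strategy B: R₀ = 0.80×0 + 0.68×0 + 0.61×51 + 0.49×67 + 0.42×109 = 109.7200
Highest R₀: strategy A with 287.6500.

287.65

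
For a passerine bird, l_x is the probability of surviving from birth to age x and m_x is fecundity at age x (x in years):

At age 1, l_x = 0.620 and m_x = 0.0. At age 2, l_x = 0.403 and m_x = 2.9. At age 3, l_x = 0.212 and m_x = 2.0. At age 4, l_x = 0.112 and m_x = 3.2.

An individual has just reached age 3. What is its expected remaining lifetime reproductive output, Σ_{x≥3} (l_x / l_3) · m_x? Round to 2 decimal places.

l_3 = 0.212. Conditional survival from age 3 to x is l_x / l_3.
  x=3: (0.212/0.212) × 2.0 = 2.0000
  x=4: (0.112/0.212) × 3.2 = 1.6906
Sum = 2.0000 + 1.6906 = 3.6906

3.69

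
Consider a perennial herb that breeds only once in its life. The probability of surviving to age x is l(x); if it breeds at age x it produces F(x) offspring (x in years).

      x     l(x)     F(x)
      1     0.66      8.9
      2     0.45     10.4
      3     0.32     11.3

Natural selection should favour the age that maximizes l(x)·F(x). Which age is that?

Expected offspring if breeding at age x = l(x) × F(x):
  age 1: 0.66 × 8.9 = 5.874
  age 2: 0.45 × 10.4 = 4.680
  age 3: 0.32 × 11.3 = 3.616
Maximum at age 1 (5.874).

1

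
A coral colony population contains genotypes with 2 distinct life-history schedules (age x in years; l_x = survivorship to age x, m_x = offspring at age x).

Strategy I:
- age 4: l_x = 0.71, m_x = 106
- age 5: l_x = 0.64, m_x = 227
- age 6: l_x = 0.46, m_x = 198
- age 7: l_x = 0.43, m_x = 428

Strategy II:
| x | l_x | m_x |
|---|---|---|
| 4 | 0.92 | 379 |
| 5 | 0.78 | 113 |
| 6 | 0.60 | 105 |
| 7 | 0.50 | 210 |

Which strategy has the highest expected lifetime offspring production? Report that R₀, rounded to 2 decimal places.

604.82

Strategy I: R₀ = 0.71×106 + 0.64×227 + 0.46×198 + 0.43×428 = 495.6600
Strategy II: R₀ = 0.92×379 + 0.78×113 + 0.60×105 + 0.50×210 = 604.8200
Highest R₀: strategy II with 604.8200.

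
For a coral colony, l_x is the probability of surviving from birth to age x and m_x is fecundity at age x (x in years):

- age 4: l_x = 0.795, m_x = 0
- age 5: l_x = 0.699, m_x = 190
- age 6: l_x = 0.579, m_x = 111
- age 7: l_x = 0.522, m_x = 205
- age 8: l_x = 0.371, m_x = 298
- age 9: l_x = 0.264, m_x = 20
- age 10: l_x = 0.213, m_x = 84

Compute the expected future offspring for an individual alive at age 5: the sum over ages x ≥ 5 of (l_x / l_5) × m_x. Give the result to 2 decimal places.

626.35

l_5 = 0.699. Conditional survival from age 5 to x is l_x / l_5.
  x=5: (0.699/0.699) × 190 = 190.0000
  x=6: (0.579/0.699) × 111 = 91.9442
  x=7: (0.522/0.699) × 205 = 153.0901
  x=8: (0.371/0.699) × 298 = 158.1660
  x=9: (0.264/0.699) × 20 = 7.5536
  x=10: (0.213/0.699) × 84 = 25.5966
Sum = 190.0000 + 91.9442 + 153.0901 + 158.1660 + 7.5536 + 25.5966 = 626.3505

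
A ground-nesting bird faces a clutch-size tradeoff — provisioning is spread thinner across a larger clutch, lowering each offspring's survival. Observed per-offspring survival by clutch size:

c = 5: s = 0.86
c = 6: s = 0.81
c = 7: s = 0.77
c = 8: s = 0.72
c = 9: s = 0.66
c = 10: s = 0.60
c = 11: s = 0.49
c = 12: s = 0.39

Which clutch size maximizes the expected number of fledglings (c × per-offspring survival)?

10

Expected fledglings = c × s(c):
  c=5: 5 × 0.86 = 4.300
  c=6: 6 × 0.81 = 4.860
  c=7: 7 × 0.77 = 5.390
  c=8: 8 × 0.72 = 5.760
  c=9: 9 × 0.66 = 5.940
  c=10: 10 × 0.60 = 6.000
  c=11: 11 × 0.49 = 5.390
  c=12: 12 × 0.39 = 4.680
Maximum at c = 10 (6.000 fledglings).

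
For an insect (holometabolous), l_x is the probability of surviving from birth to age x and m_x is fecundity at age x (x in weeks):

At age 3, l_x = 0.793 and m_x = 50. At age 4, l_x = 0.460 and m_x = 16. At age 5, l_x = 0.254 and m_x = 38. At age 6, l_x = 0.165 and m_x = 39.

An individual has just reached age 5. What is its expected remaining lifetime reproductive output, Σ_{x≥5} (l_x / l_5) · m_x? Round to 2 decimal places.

l_5 = 0.254. Conditional survival from age 5 to x is l_x / l_5.
  x=5: (0.254/0.254) × 38 = 38.0000
  x=6: (0.165/0.254) × 39 = 25.3346
Sum = 38.0000 + 25.3346 = 63.3346

63.33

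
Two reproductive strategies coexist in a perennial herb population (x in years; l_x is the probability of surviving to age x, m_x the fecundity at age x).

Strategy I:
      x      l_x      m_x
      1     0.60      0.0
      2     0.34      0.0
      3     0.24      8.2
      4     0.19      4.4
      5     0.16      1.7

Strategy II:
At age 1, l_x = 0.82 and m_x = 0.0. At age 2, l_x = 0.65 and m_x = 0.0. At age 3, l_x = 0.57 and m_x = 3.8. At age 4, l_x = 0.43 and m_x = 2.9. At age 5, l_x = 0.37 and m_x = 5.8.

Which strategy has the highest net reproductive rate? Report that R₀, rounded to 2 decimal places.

Strategy I: R₀ = 0.60×0.0 + 0.34×0.0 + 0.24×8.2 + 0.19×4.4 + 0.16×1.7 = 3.0760
Strategy II: R₀ = 0.82×0.0 + 0.65×0.0 + 0.57×3.8 + 0.43×2.9 + 0.37×5.8 = 5.5590
Highest R₀: strategy II with 5.5590.

5.56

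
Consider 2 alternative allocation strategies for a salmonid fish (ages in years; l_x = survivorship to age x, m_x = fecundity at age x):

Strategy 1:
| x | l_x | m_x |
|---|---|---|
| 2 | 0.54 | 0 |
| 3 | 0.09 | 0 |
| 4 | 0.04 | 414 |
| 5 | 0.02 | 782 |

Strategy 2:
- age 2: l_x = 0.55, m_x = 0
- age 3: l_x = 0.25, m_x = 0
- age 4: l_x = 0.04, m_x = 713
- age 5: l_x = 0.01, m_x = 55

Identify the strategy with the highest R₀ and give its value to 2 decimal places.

32.20

Strategy 1: R₀ = 0.54×0 + 0.09×0 + 0.04×414 + 0.02×782 = 32.2000
Strategy 2: R₀ = 0.55×0 + 0.25×0 + 0.04×713 + 0.01×55 = 29.0700
Highest R₀: strategy 1 with 32.2000.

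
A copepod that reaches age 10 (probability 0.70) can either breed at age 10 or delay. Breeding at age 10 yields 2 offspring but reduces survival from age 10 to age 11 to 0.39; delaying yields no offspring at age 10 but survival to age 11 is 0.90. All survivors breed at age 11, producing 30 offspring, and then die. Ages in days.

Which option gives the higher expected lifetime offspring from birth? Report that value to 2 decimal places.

18.90

breed at age 10: R₀ = 0.70 × (2 + 0.39 × 30) = 0.70 × 13.7000 = 9.5900
delay to age 11: R₀ = 0.70 × (0.90 × 30) = 0.70 × 27.0000 = 18.9000
Higher: delay to age 11 (18.9000).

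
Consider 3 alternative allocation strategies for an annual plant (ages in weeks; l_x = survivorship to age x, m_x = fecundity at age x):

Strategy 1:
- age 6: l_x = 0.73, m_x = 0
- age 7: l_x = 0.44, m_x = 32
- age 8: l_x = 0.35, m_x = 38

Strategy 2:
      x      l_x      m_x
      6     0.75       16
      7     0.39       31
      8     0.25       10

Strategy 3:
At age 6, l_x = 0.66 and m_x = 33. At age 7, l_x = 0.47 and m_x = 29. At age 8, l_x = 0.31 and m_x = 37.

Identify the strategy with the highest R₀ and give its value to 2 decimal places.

Strategy 1: R₀ = 0.73×0 + 0.44×32 + 0.35×38 = 27.3800
Strategy 2: R₀ = 0.75×16 + 0.39×31 + 0.25×10 = 26.5900
Strategy 3: R₀ = 0.66×33 + 0.47×29 + 0.31×37 = 46.8800
Highest R₀: strategy 3 with 46.8800.

46.88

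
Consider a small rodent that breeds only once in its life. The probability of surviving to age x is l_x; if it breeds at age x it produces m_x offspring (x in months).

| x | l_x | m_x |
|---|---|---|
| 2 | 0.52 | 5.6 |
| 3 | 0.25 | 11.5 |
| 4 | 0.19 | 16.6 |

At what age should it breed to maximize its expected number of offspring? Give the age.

Expected offspring if breeding at age x = l_x × m_x:
  age 2: 0.52 × 5.6 = 2.912
  age 3: 0.25 × 11.5 = 2.875
  age 4: 0.19 × 16.6 = 3.154
Maximum at age 4 (3.154).

4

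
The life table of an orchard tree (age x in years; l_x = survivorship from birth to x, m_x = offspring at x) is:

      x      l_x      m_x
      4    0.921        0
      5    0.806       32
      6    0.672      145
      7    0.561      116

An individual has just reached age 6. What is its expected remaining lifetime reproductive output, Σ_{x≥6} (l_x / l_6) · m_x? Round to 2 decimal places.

241.84

l_6 = 0.672. Conditional survival from age 6 to x is l_x / l_6.
  x=6: (0.672/0.672) × 145 = 145.0000
  x=7: (0.561/0.672) × 116 = 96.8393
Sum = 145.0000 + 96.8393 = 241.8393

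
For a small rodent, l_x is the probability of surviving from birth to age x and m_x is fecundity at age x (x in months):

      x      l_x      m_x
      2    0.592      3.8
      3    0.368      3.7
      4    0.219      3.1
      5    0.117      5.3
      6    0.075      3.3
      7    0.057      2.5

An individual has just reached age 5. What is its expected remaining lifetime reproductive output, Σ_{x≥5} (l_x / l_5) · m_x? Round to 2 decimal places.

l_5 = 0.117. Conditional survival from age 5 to x is l_x / l_5.
  x=5: (0.117/0.117) × 5.3 = 5.3000
  x=6: (0.075/0.117) × 3.3 = 2.1154
  x=7: (0.057/0.117) × 2.5 = 1.2179
Sum = 5.3000 + 2.1154 + 1.2179 = 8.6333

8.63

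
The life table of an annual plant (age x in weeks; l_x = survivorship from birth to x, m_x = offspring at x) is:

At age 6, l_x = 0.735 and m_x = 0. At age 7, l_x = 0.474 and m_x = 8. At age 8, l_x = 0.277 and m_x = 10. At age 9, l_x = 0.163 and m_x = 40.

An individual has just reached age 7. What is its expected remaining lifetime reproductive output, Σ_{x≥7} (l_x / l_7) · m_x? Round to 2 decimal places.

27.60

l_7 = 0.474. Conditional survival from age 7 to x is l_x / l_7.
  x=7: (0.474/0.474) × 8 = 8.0000
  x=8: (0.277/0.474) × 10 = 5.8439
  x=9: (0.163/0.474) × 40 = 13.7553
Sum = 8.0000 + 5.8439 + 13.7553 = 27.5992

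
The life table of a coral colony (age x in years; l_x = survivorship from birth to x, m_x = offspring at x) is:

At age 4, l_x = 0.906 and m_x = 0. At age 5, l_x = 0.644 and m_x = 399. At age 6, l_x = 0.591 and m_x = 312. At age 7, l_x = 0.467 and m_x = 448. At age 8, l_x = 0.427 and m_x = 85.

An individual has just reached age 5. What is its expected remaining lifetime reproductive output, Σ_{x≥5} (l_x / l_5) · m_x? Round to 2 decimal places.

l_5 = 0.644. Conditional survival from age 5 to x is l_x / l_5.
  x=5: (0.644/0.644) × 399 = 399.0000
  x=6: (0.591/0.644) × 312 = 286.3230
  x=7: (0.467/0.644) × 448 = 324.8696
  x=8: (0.427/0.644) × 85 = 56.3587
Sum = 399.0000 + 286.3230 + 324.8696 + 56.3587 = 1066.5512

1066.55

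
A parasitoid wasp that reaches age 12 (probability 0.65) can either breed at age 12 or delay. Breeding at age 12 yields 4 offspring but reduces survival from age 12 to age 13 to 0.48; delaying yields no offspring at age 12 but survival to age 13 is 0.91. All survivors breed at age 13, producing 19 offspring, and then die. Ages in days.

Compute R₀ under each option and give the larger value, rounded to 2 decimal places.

11.24

breed at age 12: R₀ = 0.65 × (4 + 0.48 × 19) = 0.65 × 13.1200 = 8.5280
delay to age 13: R₀ = 0.65 × (0.91 × 19) = 0.65 × 17.2900 = 11.2385
Higher: delay to age 13 (11.2385).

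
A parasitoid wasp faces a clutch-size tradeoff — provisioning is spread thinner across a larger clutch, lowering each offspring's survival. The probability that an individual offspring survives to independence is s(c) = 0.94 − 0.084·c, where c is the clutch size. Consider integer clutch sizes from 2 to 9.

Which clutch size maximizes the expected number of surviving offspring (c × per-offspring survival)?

Expected surviving offspring = c × s(c):
  c=2: 2 × 0.772 = 1.544
  c=3: 3 × 0.688 = 2.064
  c=4: 4 × 0.604 = 2.416
  c=5: 5 × 0.520 = 2.600
  c=6: 6 × 0.436 = 2.616
  c=7: 7 × 0.352 = 2.464
  c=8: 8 × 0.268 = 2.144
  c=9: 9 × 0.184 = 1.656
Maximum at c = 6 (2.616 surviving offspring).

6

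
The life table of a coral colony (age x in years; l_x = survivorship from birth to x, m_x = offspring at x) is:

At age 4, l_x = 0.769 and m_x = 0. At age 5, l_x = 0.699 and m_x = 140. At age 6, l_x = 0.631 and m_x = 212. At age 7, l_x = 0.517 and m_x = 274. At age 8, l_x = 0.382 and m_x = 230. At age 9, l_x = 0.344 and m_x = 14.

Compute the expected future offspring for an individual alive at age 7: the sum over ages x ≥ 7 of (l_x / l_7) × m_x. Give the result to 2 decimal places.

l_7 = 0.517. Conditional survival from age 7 to x is l_x / l_7.
  x=7: (0.517/0.517) × 274 = 274.0000
  x=8: (0.382/0.517) × 230 = 169.9420
  x=9: (0.344/0.517) × 14 = 9.3153
Sum = 274.0000 + 169.9420 + 9.3153 = 453.2573

453.26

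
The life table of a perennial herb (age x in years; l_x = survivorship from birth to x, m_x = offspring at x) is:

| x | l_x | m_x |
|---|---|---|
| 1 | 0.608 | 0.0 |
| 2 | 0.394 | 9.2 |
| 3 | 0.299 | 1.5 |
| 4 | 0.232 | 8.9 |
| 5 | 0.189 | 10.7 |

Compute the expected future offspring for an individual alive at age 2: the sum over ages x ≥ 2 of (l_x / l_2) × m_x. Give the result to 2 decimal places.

20.71

l_2 = 0.394. Conditional survival from age 2 to x is l_x / l_2.
  x=2: (0.394/0.394) × 9.2 = 9.2000
  x=3: (0.299/0.394) × 1.5 = 1.1383
  x=4: (0.232/0.394) × 8.9 = 5.2406
  x=5: (0.189/0.394) × 10.7 = 5.1327
Sum = 9.2000 + 1.1383 + 5.2406 + 5.1327 = 20.7117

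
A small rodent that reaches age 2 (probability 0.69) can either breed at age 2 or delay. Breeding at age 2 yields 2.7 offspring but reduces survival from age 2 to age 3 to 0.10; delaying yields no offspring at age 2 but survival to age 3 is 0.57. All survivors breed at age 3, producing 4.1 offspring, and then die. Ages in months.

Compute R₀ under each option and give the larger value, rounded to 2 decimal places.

breed at age 2: R₀ = 0.69 × (2.7 + 0.10 × 4.1) = 0.69 × 3.1100 = 2.1459
delay to age 3: R₀ = 0.69 × (0.57 × 4.1) = 0.69 × 2.3370 = 1.6125
Higher: breed at age 2 (2.1459).

2.15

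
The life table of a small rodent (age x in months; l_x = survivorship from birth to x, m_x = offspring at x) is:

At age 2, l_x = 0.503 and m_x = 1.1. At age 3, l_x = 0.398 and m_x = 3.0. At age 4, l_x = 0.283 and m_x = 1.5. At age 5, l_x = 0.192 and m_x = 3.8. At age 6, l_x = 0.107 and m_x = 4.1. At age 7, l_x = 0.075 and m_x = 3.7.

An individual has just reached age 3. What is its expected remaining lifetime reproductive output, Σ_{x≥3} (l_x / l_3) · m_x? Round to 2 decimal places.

l_3 = 0.398. Conditional survival from age 3 to x is l_x / l_3.
  x=3: (0.398/0.398) × 3.0 = 3.0000
  x=4: (0.283/0.398) × 1.5 = 1.0666
  x=5: (0.192/0.398) × 3.8 = 1.8332
  x=6: (0.107/0.398) × 4.1 = 1.1023
  x=7: (0.075/0.398) × 3.7 = 0.6972
Sum = 3.0000 + 1.0666 + 1.8332 + 1.1023 + 0.6972 = 7.6992

7.70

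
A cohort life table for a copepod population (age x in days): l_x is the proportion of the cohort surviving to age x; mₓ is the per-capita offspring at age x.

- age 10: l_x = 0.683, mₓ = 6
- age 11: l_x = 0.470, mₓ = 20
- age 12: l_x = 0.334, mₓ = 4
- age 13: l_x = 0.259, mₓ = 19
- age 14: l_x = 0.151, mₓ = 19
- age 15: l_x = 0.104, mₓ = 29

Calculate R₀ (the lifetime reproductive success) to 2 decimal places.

R₀ = Σ l_x mₓ:
  age 10: 0.683 × 6 = 4.0980
  age 11: 0.470 × 20 = 9.4000
  age 12: 0.334 × 4 = 1.3360
  age 13: 0.259 × 19 = 4.9210
  age 14: 0.151 × 19 = 2.8690
  age 15: 0.104 × 29 = 3.0160
R₀ = 4.0980 + 9.4000 + 1.3360 + 4.9210 + 2.8690 + 3.0160 = 25.6400

25.64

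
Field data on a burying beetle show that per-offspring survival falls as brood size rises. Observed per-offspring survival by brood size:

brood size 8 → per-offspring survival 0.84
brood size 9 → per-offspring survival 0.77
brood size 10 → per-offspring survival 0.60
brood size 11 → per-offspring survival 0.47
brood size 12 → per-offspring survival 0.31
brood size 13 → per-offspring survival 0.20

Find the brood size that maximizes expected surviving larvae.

9

Expected surviving larvae = c × s(c):
  c=8: 8 × 0.84 = 6.720
  c=9: 9 × 0.77 = 6.930
  c=10: 10 × 0.60 = 6.000
  c=11: 11 × 0.47 = 5.170
  c=12: 12 × 0.31 = 3.720
  c=13: 13 × 0.20 = 2.600
Maximum at c = 9 (6.930 surviving larvae).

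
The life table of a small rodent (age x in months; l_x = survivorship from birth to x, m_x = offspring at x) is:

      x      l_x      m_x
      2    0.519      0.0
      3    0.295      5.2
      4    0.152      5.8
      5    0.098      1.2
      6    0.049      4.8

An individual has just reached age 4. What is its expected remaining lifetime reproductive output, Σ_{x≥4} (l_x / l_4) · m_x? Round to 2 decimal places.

8.12

l_4 = 0.152. Conditional survival from age 4 to x is l_x / l_4.
  x=4: (0.152/0.152) × 5.8 = 5.8000
  x=5: (0.098/0.152) × 1.2 = 0.7737
  x=6: (0.049/0.152) × 4.8 = 1.5474
Sum = 5.8000 + 0.7737 + 1.5474 = 8.1211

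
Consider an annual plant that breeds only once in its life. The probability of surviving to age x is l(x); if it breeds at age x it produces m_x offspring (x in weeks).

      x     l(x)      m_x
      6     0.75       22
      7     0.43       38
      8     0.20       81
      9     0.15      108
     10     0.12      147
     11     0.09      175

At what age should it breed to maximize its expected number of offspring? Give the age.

10

Expected offspring if breeding at age x = l(x) × m_x:
  age 6: 0.75 × 22 = 16.500
  age 7: 0.43 × 38 = 16.340
  age 8: 0.20 × 81 = 16.200
  age 9: 0.15 × 108 = 16.200
  age 10: 0.12 × 147 = 17.640
  age 11: 0.09 × 175 = 15.750
Maximum at age 10 (17.640).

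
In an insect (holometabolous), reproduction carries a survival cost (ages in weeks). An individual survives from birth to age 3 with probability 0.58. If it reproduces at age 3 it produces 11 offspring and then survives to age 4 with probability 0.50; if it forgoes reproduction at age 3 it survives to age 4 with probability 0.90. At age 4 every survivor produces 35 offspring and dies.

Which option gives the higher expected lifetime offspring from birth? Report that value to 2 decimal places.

18.27

breed at age 3: R₀ = 0.58 × (11 + 0.50 × 35) = 0.58 × 28.5000 = 16.5300
delay to age 4: R₀ = 0.58 × (0.90 × 35) = 0.58 × 31.5000 = 18.2700
Higher: delay to age 4 (18.2700).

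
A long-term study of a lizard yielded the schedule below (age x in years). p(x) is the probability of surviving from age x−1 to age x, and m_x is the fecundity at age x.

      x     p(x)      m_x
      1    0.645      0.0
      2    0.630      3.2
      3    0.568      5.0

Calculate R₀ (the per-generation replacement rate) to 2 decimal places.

Survivorship from birth: l_x = p_1·p_2·…·p_x.
  l_1 = 0.64500
  l_2 = 0.40635
  l_3 = 0.23081
R₀ = Σ l_x m_x:
  age 1: 0.64500 × 0.0 = 0.0000
  age 2: 0.40635 × 3.2 = 1.3003
  age 3: 0.23081 × 5.0 = 1.1541
R₀ = 0.0000 + 1.3003 + 1.1541 = 2.4544

2.45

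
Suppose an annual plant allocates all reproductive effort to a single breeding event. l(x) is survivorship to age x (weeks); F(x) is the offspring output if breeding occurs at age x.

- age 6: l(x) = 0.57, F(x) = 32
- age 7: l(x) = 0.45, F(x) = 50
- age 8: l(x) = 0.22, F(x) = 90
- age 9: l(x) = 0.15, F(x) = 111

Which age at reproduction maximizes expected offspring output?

Expected offspring if breeding at age x = l(x) × F(x):
  age 6: 0.57 × 32 = 18.240
  age 7: 0.45 × 50 = 22.500
  age 8: 0.22 × 90 = 19.800
  age 9: 0.15 × 111 = 16.650
Maximum at age 7 (22.500).

7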